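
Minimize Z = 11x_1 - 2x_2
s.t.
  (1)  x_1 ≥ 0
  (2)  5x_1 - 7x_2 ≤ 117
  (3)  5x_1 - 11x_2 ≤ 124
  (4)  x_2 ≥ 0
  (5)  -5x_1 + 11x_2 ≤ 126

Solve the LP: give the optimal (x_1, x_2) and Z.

Feasible corners and Z = 11x_1 - 2x_2:
  (0, 0) → Z = 0
  (0, 126/11) → Z = -252/11
  (117/5, 0) → Z = 1287/5
  (2169/20, 243/4) → Z = 21429/20

The optimum lies where x_1 = 0 and -5x_1 + 11x_2 = 126.
Solving simultaneously gives x_1 = 0, x_2 = 126/11.

x_1 = 0, x_2 = 126/11, minimum Z = -252/11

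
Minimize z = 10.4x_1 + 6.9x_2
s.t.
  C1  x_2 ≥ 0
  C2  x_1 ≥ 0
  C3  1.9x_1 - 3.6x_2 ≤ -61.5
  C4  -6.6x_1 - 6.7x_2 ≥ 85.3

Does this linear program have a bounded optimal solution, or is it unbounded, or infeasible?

infeasible

The boundaries x_2 = 0 and 1.9x_1 - 3.6x_2 = -61.5 meet at (-615/19, 0), but that point violates x_1 ≥ 0. Every candidate vertex is excluded by some other constraint, so the feasible region is empty.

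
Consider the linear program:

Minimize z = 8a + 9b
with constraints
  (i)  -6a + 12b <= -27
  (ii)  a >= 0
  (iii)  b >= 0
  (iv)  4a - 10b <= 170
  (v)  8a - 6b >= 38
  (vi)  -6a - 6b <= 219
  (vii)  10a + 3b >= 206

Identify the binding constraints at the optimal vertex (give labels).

Extreme points and z = 8a + 9b:
  (37/2, 7) → z = 211
  (85/2, 0) → z = 340
  (103/5, 0) → z = 824/5
The feasible region is unbounded (it extends along (5, 2), (2, 1)), but z strictly increases along every unbounded feasible direction, so there is no improving ray and the minimum is attained at a vertex.

The minimum is at (103/5, 0). Substituting into each constraint, equality holds for (iii) and (vii); the remaining constraints have slack.

(iii) and (vii)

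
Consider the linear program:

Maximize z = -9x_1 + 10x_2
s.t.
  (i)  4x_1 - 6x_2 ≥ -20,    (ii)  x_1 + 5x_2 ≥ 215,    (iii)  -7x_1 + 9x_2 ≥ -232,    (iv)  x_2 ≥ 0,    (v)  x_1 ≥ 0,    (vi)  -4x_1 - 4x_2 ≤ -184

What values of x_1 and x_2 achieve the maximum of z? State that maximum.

Extreme points and z = -9x_1 + 10x_2:
  (595/13, 440/13) → z = -955/13
  (262, 178) → z = -578
  (3095/44, 1273/44) → z = -1375/4

The optimum lies where 4x_1 - 6x_2 = -20 and x_1 + 5x_2 = 215.
Solving simultaneously gives x_1 = 595/13, x_2 = 440/13.

x_1 = 595/13, x_2 = 440/13, maximum z = -955/13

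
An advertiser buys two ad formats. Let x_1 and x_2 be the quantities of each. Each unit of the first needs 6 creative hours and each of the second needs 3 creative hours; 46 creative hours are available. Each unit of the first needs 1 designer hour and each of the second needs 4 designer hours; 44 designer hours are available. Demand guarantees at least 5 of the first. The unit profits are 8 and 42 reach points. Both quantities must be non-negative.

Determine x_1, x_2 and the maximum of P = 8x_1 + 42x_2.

x_1 = 5, x_2 = 16/3, maximum P = 264

Feasible corners and P = 8x_1 + 42x_2:
  (23/3, 0) → P = 184/3
  (5, 0) → P = 40
  (5, 16/3) → P = 264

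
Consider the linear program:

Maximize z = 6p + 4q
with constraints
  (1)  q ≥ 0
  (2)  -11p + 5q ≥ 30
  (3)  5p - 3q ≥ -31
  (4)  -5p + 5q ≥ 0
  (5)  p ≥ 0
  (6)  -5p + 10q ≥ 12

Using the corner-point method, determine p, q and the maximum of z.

p = 65/8, q = 191/8, maximum z = 577/4

The binding constraints are -11p + 5q = 30 and 5p - 3q = -31.
Solving simultaneously gives p = 65/8, q = 191/8.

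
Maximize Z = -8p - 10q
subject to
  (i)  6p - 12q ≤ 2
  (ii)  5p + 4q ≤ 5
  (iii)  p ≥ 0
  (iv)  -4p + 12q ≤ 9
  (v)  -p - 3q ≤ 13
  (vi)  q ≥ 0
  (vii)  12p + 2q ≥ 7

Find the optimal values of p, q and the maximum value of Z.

p = 22/39, q = 3/26, maximum Z = -17/3

Vertices and Z = -8p - 10q:
  (17/21, 5/21) → Z = -62/7
  (22/39, 3/26) → Z = -17/3
  (9/19, 25/38) → Z = -197/19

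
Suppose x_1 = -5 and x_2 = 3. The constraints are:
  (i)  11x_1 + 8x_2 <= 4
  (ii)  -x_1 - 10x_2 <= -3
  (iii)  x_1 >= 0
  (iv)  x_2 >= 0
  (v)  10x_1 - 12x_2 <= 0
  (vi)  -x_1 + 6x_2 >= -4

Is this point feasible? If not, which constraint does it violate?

not feasible — violates (iii)

Constraint (iii): x_1 = -5, which is not ≥ 0. All other constraints are satisfied.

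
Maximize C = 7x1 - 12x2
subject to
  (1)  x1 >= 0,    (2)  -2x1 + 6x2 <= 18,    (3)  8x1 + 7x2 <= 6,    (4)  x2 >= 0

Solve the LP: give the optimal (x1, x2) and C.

Corner points and C = 7x1 - 12x2:
  (0, 6/7) → C = -72/7
  (0, 0) → C = 0
  (3/4, 0) → C = 21/4

x1 = 3/4, x2 = 0, maximum C = 21/4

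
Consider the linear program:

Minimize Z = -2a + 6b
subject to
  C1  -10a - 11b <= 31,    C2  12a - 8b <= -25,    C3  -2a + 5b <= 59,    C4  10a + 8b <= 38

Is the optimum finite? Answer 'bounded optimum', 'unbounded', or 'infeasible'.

Feasible corners and Z = -2a + 6b:
  (-523/212, -61/106) → Z = 157/106
  (-67/6, 22/3) → Z = 199/3
  (13/22, 353/88) → Z = 1007/44
  (-47/11, 111/11) → Z = 760/11
The feasible region has finitely many vertices and no improving ray; the minimum is 157/106 at (-523/212, -61/106).

bounded optimum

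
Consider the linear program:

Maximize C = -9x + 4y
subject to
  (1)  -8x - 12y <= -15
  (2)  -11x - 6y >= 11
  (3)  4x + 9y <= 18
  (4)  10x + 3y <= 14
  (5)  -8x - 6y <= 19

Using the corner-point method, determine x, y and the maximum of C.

x = -27/8, y = 7/2, maximum C = 355/8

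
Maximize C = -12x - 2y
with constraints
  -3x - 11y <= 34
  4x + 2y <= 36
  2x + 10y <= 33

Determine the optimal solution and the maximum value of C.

x = -703/8, y = 167/8, maximum C = 4051/4

Extreme points and C = -12x - 2y:
  (232/19, -122/19) → C = -2540/19
  (-703/8, 167/8) → C = 4051/4
  (49/6, 5/3) → C = -304/3

The binding constraints are -3x - 11y = 34 and 2x + 10y = 33.
Solving simultaneously gives x = -703/8, y = 167/8.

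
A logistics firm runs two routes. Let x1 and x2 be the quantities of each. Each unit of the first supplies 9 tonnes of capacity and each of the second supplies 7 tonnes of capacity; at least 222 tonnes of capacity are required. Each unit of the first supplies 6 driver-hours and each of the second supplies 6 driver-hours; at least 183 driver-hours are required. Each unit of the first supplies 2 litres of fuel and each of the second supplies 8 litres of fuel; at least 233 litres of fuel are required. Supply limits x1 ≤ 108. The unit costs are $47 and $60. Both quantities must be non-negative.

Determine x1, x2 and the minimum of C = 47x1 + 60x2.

Corner points and C = 47x1 + 60x2:
  (0, 222/7) → C = 13320/7
  (5/2, 57/2) → C = 3655/2
  (108, 17/8) → C = 10407/2
The feasible region is unbounded (it extends along (0, 1)), but C strictly increases along every unbounded feasible direction, so there is no improving ray and the minimum is attained at a vertex.

At the optimal vertex, 9x1 + 7x2 = 222 and 2x1 + 8x2 = 233.
Solving simultaneously gives x1 = 5/2, x2 = 57/2.

x1 = 5/2, x2 = 57/2, minimum C = 3655/2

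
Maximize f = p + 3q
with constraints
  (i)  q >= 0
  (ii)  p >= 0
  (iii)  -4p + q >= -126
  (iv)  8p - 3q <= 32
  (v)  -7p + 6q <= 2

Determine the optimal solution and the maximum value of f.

p = 22/3, q = 80/9, maximum f = 34

Feasible corners and f = p + 3q:
  (0, 0) → f = 0
  (4, 0) → f = 4
  (0, 1/3) → f = 1
  (22/3, 80/9) → f = 34

The binding constraints are 8p - 3q = 32 and -7p + 6q = 2.
Solving simultaneously gives p = 22/3, q = 80/9.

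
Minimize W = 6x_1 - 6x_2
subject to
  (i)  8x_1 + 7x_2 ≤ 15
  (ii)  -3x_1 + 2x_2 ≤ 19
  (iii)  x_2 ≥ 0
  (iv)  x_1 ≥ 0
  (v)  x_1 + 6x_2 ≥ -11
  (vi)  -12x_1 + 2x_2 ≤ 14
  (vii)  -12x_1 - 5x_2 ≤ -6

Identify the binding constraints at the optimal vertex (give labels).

Vertices and W = 6x_1 - 6x_2:
  (15/8, 0) → W = 45/4
  (0, 15/7) → W = -90/7
  (1/2, 0) → W = 3
  (0, 6/5) → W = -36/5

The minimum is at (0, 15/7). Substituting into each constraint, equality holds for (i) and (iv); the remaining constraints have slack.

(i) and (iv)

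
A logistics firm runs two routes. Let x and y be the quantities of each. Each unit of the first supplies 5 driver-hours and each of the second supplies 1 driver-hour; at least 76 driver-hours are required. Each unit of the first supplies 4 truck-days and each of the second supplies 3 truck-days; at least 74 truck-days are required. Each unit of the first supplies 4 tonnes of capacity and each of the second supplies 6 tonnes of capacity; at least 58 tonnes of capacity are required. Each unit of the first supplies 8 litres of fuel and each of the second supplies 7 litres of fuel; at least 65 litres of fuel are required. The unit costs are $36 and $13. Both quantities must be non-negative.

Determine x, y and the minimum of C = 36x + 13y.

x = 14, y = 6, minimum C = 582

Corner points and C = 36x + 13y:
  (0, 76) → C = 988
  (37/2, 0) → C = 666
  (14, 6) → C = 582
The feasible region is unbounded (it extends along (0, 1), (1, 0)), but C strictly increases along every unbounded feasible direction, so there is no improving ray and the minimum is attained at a vertex.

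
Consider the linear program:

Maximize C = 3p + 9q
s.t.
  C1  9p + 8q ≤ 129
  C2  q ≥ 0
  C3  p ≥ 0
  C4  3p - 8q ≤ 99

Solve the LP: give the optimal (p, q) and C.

p = 0, q = 129/8, maximum C = 1161/8

Extreme points and C = 3p + 9q:
  (43/3, 0) → C = 43
  (0, 129/8) → C = 1161/8
  (0, 0) → C = 0

The binding constraints are 9p + 8q = 129 and p = 0.
Solving simultaneously gives p = 0, q = 129/8.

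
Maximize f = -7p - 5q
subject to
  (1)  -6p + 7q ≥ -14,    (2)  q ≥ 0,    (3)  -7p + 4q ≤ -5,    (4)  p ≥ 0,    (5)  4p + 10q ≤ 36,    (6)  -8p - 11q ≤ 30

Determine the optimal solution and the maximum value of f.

Extreme points and f = -7p - 5q:
  (7/3, 0) → f = -49/3
  (49/11, 20/11) → f = -443/11
  (5/7, 0) → f = -5
  (97/43, 116/43) → f = -1259/43

The optimum lies where q = 0 and -7p + 4q = -5.
Solving simultaneously gives p = 5/7, q = 0.

p = 5/7, q = 0, maximum f = -5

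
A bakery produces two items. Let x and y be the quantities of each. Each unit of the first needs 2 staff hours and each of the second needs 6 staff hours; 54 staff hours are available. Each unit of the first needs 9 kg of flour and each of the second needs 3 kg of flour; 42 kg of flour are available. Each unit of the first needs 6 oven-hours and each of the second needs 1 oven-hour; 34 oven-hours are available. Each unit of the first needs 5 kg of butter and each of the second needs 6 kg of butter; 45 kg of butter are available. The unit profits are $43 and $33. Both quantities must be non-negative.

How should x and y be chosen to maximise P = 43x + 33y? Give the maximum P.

x = 3, y = 5, maximum P = 294

Vertices and P = 43x + 33y:
  (0, 0) → P = 0
  (0, 15/2) → P = 495/2
  (14/3, 0) → P = 602/3
  (3, 5) → P = 294

At the optimal vertex, 9x + 3y = 42 and 5x + 6y = 45.
Solving simultaneously gives x = 3, y = 5.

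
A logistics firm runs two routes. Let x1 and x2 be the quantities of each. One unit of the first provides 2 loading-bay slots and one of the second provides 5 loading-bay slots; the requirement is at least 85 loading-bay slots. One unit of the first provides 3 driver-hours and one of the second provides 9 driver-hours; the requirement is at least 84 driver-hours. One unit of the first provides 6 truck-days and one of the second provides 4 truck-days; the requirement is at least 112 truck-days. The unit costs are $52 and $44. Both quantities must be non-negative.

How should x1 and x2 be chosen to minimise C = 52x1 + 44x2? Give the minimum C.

x1 = 10, x2 = 13, minimum C = 1092

The feasible region is unbounded (it extends along (0, 1), (1, 0)), but C strictly increases along every unbounded feasible direction, so there is no improving ray and the minimum is attained at a vertex.

At the optimal vertex, 2x1 + 5x2 = 85 and 6x1 + 4x2 = 112.
Solving simultaneously gives x1 = 10, x2 = 13.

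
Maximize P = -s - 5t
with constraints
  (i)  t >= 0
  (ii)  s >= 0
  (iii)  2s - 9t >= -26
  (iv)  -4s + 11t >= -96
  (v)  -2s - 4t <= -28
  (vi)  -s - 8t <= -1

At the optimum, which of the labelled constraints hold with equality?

Feasible corners and P = -s - 5t:
  (24, 0) → P = -24
  (14, 0) → P = -14
  (575/7, 148/7) → P = -1315/7
  (74/13, 54/13) → P = -344/13

The maximum is at (14, 0). Substituting into each constraint, equality holds for (i) and (v); the remaining constraints have slack.

(i) and (v)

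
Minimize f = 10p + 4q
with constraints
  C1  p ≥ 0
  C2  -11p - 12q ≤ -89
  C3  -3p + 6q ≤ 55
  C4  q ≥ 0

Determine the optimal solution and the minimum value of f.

p = 0, q = 89/12, minimum f = 89/3

The feasible region is unbounded (it extends along (2, 1), (1, 0)), but f strictly increases along every unbounded feasible direction, so there is no improving ray and the minimum is attained at a vertex.

The optimum lies where p = 0 and -11p - 12q = -89.
Solving simultaneously gives p = 0, q = 89/12.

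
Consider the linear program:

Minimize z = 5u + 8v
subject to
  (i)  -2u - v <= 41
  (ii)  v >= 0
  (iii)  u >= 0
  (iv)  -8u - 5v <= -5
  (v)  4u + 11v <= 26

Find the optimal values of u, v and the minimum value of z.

u = 5/8, v = 0, minimum z = 25/8

Vertices and z = 5u + 8v:
  (5/8, 0) → z = 25/8
  (13/2, 0) → z = 65/2
  (0, 1) → z = 8
  (0, 26/11) → z = 208/11

At the optimal vertex, v = 0 and -8u - 5v = -5.
Solving simultaneously gives u = 5/8, v = 0.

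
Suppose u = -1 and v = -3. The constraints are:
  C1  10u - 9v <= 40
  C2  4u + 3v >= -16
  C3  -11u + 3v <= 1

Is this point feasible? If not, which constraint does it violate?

not feasible — violates C3

Constraint C3: -11u + 3v = 2, which is not ≤ 1. All other constraints are satisfied.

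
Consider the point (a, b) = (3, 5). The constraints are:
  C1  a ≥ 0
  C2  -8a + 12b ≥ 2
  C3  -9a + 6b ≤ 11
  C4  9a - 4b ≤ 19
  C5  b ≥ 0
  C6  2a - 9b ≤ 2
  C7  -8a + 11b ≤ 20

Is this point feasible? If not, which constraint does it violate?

not feasible — violates C7

Constraint C7: -8a + 11b = 31, which is not ≤ 20. All other constraints are satisfied.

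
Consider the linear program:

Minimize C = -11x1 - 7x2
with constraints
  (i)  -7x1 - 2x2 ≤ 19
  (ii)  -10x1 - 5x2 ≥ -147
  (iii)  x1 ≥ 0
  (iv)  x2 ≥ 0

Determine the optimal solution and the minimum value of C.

Extreme points and C = -11x1 - 7x2:
  (0, 147/5) → C = -1029/5
  (147/10, 0) → C = -1617/10
  (0, 0) → C = 0

x1 = 0, x2 = 147/5, minimum C = -1029/5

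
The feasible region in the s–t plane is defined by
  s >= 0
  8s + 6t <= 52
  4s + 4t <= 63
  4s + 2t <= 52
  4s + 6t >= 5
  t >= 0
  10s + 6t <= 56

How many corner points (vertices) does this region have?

Intersecting each pair of boundary lines and keeping only the points that satisfy every inequality leaves:
  (0, 26/3)
  (0, 5/6)
  (2, 6)
  (5/4, 0)
  (28/5, 0)

5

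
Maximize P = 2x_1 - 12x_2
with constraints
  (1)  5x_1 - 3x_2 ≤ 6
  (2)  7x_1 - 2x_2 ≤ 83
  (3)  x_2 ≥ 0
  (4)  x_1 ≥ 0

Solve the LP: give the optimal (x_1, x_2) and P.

x_1 = 6/5, x_2 = 0, maximum P = 12/5

Extreme points and P = 2x_1 - 12x_2:
  (237/11, 373/11) → P = -4002/11
  (6/5, 0) → P = 12/5
  (0, 0) → P = 0
The feasible region is unbounded (it extends along (0, 1), (2, 7)), but P strictly decreases along every unbounded feasible direction, so there is no improving ray and the maximum is attained at a vertex.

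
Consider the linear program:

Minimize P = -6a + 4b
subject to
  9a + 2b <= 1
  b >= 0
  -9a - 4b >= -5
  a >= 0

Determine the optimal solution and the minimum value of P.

a = 1/9, b = 0, minimum P = -2/3

Vertices and P = -6a + 4b:
  (1/9, 0) → P = -2/3
  (0, 1/2) → P = 2
  (0, 0) → P = 0

At the optimal vertex, 9a + 2b = 1 and b = 0.
Solving simultaneously gives a = 1/9, b = 0.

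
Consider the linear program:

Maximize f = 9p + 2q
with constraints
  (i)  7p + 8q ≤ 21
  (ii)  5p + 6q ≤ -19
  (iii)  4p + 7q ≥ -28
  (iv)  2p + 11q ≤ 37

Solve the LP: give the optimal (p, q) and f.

Corner points and f = 9p + 2q:
  (35/11, -64/11) → f = 17
  (-431/43, 223/43) → f = -3433/43
  (-189/10, 34/5) → f = -313/2

At the optimal vertex, 5p + 6q = -19 and 4p + 7q = -28.
Solving simultaneously gives p = 35/11, q = -64/11.

p = 35/11, q = -64/11, maximum f = 17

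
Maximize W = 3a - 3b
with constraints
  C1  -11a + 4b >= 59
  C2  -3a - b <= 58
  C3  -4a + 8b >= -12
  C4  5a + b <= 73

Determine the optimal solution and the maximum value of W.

a = -65/9, b = -46/9, maximum W = -19/3

Corner points and W = 3a - 3b:
  (-65/9, -46/9) → W = -19/3
  (233/31, 1098/31) → W = -2595/31
  (-113/7, -67/7) → W = -138/7
The feasible region is unbounded (it extends along (-1, 3), (-1, 5)), but W strictly decreases along every unbounded feasible direction, so there is no improving ray and the maximum is attained at a vertex.

The optimum lies where -11a + 4b = 59 and -4a + 8b = -12.
Solving simultaneously gives a = -65/9, b = -46/9.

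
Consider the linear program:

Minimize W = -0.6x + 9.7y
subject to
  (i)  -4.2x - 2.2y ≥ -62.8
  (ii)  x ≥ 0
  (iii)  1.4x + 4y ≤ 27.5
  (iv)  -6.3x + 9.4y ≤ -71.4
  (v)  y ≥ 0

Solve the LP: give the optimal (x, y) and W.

The optimum lies where -4.2x - 2.2y = -62.8 and y = 0.
Solving simultaneously gives x = 314/21, y = 0.

x = 314/21, y = 0, minimum W = -314/35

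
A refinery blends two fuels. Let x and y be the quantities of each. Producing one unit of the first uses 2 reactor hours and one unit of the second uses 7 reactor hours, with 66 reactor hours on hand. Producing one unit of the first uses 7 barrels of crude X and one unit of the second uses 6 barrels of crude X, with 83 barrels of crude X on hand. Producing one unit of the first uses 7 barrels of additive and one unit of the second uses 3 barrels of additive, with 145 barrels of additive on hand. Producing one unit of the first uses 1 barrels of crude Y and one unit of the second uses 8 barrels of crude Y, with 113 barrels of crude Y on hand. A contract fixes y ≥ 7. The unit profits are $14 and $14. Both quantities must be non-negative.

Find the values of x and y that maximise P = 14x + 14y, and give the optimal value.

Feasible corners and P = 14x + 14y:
  (0, 66/7) → P = 132
  (0, 7) → P = 98
  (5, 8) → P = 182
  (41/7, 7) → P = 180

The binding constraints are 2x + 7y = 66 and 7x + 6y = 83.
Solving simultaneously gives x = 5, y = 8.

x = 5, y = 8, maximum P = 182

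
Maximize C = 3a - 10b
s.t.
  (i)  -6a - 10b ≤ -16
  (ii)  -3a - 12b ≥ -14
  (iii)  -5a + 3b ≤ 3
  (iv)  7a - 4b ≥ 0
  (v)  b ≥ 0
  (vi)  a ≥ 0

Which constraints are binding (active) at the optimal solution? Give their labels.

Vertices and C = 3a - 10b:
  (26/21, 6/7) → C = -34/7
  (8/3, 0) → C = 8
  (14/3, 0) → C = 14

The maximum is at (14/3, 0). Substituting into each constraint, equality holds for (ii) and (v); the remaining constraints have slack.

(ii) and (v)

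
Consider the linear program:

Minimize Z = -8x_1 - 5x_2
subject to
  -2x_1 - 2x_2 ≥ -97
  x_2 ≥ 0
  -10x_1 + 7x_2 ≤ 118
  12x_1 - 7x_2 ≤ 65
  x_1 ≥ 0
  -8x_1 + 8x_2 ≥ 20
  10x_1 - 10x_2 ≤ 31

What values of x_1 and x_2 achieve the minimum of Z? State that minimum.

x_1 = 809/38, x_2 = 517/19, minimum Z = -5821/19

Feasible corners and Z = -8x_1 - 5x_2:
  (443/34, 603/17) → Z = -4787/17
  (809/38, 517/19) → Z = -5821/19
  (0, 118/7) → Z = -590/7
  (33/2, 19) → Z = -227
  (0, 5/2) → Z = -25/2

The optimum lies where -2x_1 - 2x_2 = -97 and 12x_1 - 7x_2 = 65.
Solving simultaneously gives x_1 = 809/38, x_2 = 517/19.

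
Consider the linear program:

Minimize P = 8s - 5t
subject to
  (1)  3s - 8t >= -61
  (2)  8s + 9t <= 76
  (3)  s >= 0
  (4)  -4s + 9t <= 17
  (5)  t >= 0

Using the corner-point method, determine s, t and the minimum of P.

Feasible corners and P = 8s - 5t:
  (59/12, 110/27) → P = 512/27
  (19/2, 0) → P = 76
  (0, 17/9) → P = -85/9
  (0, 0) → P = 0

The optimum lies where s = 0 and -4s + 9t = 17.
Solving simultaneously gives s = 0, t = 17/9.

s = 0, t = 17/9, minimum P = -85/9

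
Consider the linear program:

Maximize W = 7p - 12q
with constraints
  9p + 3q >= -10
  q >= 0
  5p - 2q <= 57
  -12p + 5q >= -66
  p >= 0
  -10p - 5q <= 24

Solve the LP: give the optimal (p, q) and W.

p = 11/2, q = 0, maximum W = 77/2

Feasible corners and W = 7p - 12q:
  (11/2, 0) → W = 77/2
  (0, 0) → W = 0
  (153, 354) → W = -3177
The feasible region is unbounded (it extends along (0, 1), (2, 5)), but W strictly decreases along every unbounded feasible direction, so there is no improving ray and the maximum is attained at a vertex.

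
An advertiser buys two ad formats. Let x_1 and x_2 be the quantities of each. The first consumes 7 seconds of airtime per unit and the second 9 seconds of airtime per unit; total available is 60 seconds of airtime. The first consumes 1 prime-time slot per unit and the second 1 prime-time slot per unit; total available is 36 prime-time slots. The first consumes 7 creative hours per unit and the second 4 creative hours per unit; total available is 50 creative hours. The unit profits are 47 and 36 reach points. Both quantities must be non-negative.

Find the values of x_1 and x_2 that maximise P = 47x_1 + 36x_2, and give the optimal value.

Feasible corners and P = 47x_1 + 36x_2:
  (0, 0) → P = 0
  (0, 20/3) → P = 240
  (50/7, 0) → P = 2350/7
  (6, 2) → P = 354

The optimum lies where 7x_1 + 9x_2 = 60 and 7x_1 + 4x_2 = 50.
Solving simultaneously gives x_1 = 6, x_2 = 2.

x_1 = 6, x_2 = 2, maximum P = 354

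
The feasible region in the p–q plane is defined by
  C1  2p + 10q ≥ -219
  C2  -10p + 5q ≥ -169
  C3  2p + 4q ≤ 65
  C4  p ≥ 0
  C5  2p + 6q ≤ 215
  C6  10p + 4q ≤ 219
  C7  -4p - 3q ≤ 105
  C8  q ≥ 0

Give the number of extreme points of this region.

Of the 28 pairwise boundary intersections, those satisfying every inequality are:
  (1771/90, 50/9)
  (169/10, 0)
  (0, 65/4)
  (77/4, 53/8)
  (0, 0)

5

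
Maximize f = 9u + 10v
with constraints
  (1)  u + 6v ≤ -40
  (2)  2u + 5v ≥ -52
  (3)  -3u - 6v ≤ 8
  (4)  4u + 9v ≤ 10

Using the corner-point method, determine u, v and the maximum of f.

u = 259, v = -114, maximum f = 1191

Corner points and f = 9u + 10v:
  (16, -28/3) → f = 152/3
  (28, -34/3) → f = 416/3
  (272/3, -140/3) → f = 1048/3
  (259, -114) → f = 1191

The optimum lies where 2u + 5v = -52 and 4u + 9v = 10.
Solving simultaneously gives u = 259, v = -114.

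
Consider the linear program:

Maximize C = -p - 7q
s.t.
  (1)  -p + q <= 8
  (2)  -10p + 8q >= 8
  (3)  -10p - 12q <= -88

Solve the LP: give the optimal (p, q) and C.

p = 76/25, q = 24/5, maximum C = -916/25

Corner points and C = -p - 7q:
  (28, 36) → C = -280
  (-4/11, 84/11) → C = -584/11
  (76/25, 24/5) → C = -916/25

The optimum lies where -10p + 8q = 8 and -10p - 12q = -88.
Solving simultaneously gives p = 76/25, q = 24/5.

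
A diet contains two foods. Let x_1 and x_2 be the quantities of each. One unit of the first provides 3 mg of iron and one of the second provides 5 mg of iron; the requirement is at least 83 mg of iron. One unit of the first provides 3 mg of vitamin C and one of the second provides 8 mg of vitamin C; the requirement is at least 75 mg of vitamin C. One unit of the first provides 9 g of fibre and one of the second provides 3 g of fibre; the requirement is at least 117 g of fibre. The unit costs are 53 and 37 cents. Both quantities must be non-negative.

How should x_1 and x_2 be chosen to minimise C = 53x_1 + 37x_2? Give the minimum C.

Feasible corners and C = 53x_1 + 37x_2:
  (0, 39) → C = 1443
  (83/3, 0) → C = 4399/3
  (28/3, 11) → C = 2705/3
The feasible region is unbounded (it extends along (0, 1), (1, 0)), but C strictly increases along every unbounded feasible direction, so there is no improving ray and the minimum is attained at a vertex.

x_1 = 28/3, x_2 = 11, minimum C = 2705/3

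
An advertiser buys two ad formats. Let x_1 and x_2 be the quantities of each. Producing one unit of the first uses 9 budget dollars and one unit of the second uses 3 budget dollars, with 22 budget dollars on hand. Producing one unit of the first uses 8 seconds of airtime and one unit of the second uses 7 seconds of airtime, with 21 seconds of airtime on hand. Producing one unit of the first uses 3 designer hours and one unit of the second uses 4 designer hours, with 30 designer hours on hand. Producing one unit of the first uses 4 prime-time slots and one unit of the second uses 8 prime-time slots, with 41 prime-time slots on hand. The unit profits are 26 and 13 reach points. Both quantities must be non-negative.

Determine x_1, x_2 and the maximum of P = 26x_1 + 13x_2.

The optimum lies where 9x_1 + 3x_2 = 22 and 8x_1 + 7x_2 = 21.
Solving simultaneously gives x_1 = 7/3, x_2 = 1/3.

x_1 = 7/3, x_2 = 1/3, maximum P = 65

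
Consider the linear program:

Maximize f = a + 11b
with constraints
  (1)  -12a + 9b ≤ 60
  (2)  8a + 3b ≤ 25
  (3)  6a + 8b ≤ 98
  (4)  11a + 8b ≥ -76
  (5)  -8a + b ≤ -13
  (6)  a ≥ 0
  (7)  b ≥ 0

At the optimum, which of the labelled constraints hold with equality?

Vertices and f = a + 11b:
  (2, 3) → f = 35
  (25/8, 0) → f = 25/8
  (13/8, 0) → f = 13/8

The maximum is at (2, 3). Substituting into each constraint, equality holds for (2) and (5); the remaining constraints have slack.

(2) and (5)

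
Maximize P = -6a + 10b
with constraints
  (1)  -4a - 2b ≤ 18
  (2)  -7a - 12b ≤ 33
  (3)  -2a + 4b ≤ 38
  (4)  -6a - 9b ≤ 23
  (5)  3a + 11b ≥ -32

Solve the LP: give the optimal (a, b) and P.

Feasible corners and P = -6a + 10b:
  (-37/5, 29/5) → P = 512/5
  (-29/6, 2/3) → P = 107/3
  (35/39, -41/13) → P = -480/13
The feasible region is unbounded (it extends along (11, -3), (2, 1)), but P strictly decreases along every unbounded feasible direction, so there is no improving ray and the maximum is attained at a vertex.

At the optimal vertex, -4a - 2b = 18 and -2a + 4b = 38.
Solving simultaneously gives a = -37/5, b = 29/5.

a = -37/5, b = 29/5, maximum P = 512/5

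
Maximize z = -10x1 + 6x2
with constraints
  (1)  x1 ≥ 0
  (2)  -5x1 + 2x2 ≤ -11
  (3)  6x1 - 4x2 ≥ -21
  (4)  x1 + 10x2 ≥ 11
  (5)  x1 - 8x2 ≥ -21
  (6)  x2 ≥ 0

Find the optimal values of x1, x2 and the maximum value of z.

Corner points and z = -10x1 + 6x2:
  (33/13, 11/13) → z = -264/13
  (65/19, 58/19) → z = -302/19
  (11, 0) → z = -110
The feasible region is unbounded (it extends along (8, 1), (1, 0)), but z strictly decreases along every unbounded feasible direction, so there is no improving ray and the maximum is attained at a vertex.

At the optimal vertex, -5x1 + 2x2 = -11 and x1 - 8x2 = -21.
Solving simultaneously gives x1 = 65/19, x2 = 58/19.

x1 = 65/19, x2 = 58/19, maximum z = -302/19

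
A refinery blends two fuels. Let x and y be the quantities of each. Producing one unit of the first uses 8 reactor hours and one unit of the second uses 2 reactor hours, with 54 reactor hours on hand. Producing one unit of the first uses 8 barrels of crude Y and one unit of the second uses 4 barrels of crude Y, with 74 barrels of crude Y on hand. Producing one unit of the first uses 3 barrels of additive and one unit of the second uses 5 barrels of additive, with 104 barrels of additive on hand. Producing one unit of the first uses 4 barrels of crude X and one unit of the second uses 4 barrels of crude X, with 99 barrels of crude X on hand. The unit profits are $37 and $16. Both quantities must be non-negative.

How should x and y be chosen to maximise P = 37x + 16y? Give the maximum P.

x = 17/4, y = 10, maximum P = 1269/4

Corner points and P = 37x + 16y:
  (0, 0) → P = 0
  (0, 37/2) → P = 296
  (27/4, 0) → P = 999/4
  (17/4, 10) → P = 1269/4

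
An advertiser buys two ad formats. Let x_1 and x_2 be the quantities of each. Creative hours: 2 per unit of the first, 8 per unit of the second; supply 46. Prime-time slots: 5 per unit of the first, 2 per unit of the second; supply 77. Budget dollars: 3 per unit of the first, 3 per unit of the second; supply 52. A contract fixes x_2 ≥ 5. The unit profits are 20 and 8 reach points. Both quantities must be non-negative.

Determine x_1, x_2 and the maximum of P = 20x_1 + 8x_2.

Corner points and P = 20x_1 + 8x_2:
  (0, 23/4) → P = 46
  (0, 5) → P = 40
  (3, 5) → P = 100

x_1 = 3, x_2 = 5, maximum P = 100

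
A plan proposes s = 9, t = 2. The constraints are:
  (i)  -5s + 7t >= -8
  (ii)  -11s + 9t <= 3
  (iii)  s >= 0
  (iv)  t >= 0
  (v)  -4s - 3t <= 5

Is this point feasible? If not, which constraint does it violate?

not feasible — violates (i)

Constraint (i): -5s + 7t = -31, which is not ≥ -8. All other constraints are satisfied.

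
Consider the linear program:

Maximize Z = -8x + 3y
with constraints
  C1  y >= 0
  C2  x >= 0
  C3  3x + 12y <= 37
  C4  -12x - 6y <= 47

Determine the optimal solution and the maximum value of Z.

x = 0, y = 37/12, maximum Z = 37/4

The binding constraints are x = 0 and 3x + 12y = 37.
Solving simultaneously gives x = 0, y = 37/12.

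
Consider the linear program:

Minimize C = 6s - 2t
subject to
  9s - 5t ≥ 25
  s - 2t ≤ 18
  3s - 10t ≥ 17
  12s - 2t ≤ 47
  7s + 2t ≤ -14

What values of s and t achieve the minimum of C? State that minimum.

Vertices and C = 6s - 2t:
  (-40/13, -137/13) → C = 34/13
  (-20/53, -301/53) → C = 482/53
  (1/2, -35/4) → C = 41/2

The binding constraints are 9s - 5t = 25 and s - 2t = 18.
Solving simultaneously gives s = -40/13, t = -137/13.

s = -40/13, t = -137/13, minimum C = 34/13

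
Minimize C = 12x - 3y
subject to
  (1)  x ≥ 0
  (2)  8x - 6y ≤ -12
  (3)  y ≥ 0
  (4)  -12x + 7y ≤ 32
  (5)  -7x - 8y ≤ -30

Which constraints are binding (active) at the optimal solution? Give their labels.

Corner points and C = 12x - 3y:
  (0, 32/7) → C = -96/7
  (0, 15/4) → C = -45/4
  (42/53, 162/53) → C = 18/53
The feasible region is unbounded (it extends along (3, 4), (7, 12)), but C strictly increases along every unbounded feasible direction, so there is no improving ray and the minimum is attained at a vertex.

The minimum is at (0, 32/7). Substituting into each constraint, equality holds for (1) and (4); the remaining constraints have slack.

(1) and (4)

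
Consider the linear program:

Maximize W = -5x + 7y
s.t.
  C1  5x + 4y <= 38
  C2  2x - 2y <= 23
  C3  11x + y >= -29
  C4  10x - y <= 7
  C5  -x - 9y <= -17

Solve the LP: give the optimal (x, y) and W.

Corner points and W = -5x + 7y:
  (-154/39, 563/39) → W = 4711/39
  (22/15, 23/3) → W = 139/3
  (-139/49, 108/49) → W = 1451/49
  (80/91, 163/91) → W = 57/7

x = -154/39, y = 563/39, maximum W = 4711/39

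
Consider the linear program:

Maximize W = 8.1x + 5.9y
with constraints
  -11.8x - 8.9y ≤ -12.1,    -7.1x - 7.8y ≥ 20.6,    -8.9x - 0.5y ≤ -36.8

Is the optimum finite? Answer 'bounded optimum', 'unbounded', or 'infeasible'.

unbounded

From the feasible point (27772/2885, -32899/2885), moving in the direction (7.8, -7.1) keeps every constraint satisfied while W increases without bound.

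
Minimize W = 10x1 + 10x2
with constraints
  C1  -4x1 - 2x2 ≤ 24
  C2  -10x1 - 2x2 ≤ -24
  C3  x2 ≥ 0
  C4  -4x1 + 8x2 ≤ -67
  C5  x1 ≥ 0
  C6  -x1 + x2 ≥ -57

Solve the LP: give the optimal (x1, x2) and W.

x1 = 67/4, x2 = 0, minimum W = 335/2

Vertices and W = 10x1 + 10x2:
  (67/4, 0) → W = 335/2
  (57, 0) → W = 570
  (389/4, 161/4) → W = 1375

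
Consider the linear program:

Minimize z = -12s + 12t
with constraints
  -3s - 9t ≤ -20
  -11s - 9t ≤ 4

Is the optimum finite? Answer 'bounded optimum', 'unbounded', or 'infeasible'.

unbounded

From the feasible point (-3, 29/9), moving in the direction (9, -3) keeps every constraint satisfied while z decreases without bound.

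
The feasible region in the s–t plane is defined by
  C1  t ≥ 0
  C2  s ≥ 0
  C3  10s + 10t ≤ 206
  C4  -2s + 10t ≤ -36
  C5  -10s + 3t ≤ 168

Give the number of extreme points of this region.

The feasible vertices (each the meet of two boundaries and inside every other half-plane) are:
  (103/5, 0)
  (18, 0)
  (121/6, 13/30)

3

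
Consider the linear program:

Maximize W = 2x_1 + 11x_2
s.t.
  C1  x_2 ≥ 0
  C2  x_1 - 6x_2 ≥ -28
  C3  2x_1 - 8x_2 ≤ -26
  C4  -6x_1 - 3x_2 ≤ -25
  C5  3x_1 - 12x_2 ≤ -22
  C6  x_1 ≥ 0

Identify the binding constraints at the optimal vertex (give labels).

Extreme points and W = 2x_1 + 11x_2:
  (17, 15/2) → W = 233/2
  (22/13, 193/39) → W = 2255/39
  (61/27, 103/27) → W = 1255/27

The maximum is at (17, 15/2). Substituting into each constraint, equality holds for C2 and C3; the remaining constraints have slack.

C2 and C3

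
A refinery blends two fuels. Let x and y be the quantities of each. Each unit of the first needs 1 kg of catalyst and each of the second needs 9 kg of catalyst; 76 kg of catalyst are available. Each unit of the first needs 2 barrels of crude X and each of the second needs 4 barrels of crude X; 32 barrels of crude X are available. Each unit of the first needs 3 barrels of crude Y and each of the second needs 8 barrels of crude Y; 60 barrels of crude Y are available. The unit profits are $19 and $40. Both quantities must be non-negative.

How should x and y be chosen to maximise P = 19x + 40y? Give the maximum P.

x = 4, y = 6, maximum P = 316

The optimum lies where 2x + 4y = 32 and 3x + 8y = 60.
Solving simultaneously gives x = 4, y = 6.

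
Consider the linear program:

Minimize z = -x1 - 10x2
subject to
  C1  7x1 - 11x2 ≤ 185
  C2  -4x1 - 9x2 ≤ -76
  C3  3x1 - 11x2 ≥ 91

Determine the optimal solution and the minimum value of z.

x1 = 47/2, x2 = -41/22, minimum z = -107/22

At the optimal vertex, 7x1 - 11x2 = 185 and 3x1 - 11x2 = 91.
Solving simultaneously gives x1 = 47/2, x2 = -41/22.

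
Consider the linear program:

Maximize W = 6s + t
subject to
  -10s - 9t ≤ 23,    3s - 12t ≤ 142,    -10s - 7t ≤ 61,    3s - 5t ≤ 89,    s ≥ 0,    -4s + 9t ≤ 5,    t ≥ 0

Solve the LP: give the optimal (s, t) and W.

s = 118, t = 53, maximum W = 761

The optimum lies where 3s - 5t = 89 and -4s + 9t = 5.
Solving simultaneously gives s = 118, t = 53.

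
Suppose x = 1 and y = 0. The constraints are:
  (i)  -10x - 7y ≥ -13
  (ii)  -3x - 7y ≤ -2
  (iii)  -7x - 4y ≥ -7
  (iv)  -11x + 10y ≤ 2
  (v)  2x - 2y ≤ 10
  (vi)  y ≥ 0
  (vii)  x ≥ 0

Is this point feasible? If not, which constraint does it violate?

feasible

(i): -10 ≥ -13 ✓
(ii): -3 ≤ -2 ✓
(iii): -7 ≥ -7 ✓
(iv): -11 ≤ 2 ✓
(v): 2 ≤ 10 ✓
(vi): 0 ≥ 0 ✓
(vii): 1 ≥ 0 ✓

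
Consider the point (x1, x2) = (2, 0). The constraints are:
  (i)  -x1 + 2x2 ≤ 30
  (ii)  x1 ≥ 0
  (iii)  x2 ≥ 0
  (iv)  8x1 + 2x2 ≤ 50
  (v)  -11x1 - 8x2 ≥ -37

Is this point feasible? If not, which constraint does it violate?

feasible

(i): -2 ≤ 30 ✓
(ii): 2 ≥ 0 ✓
(iii): 0 ≥ 0 ✓
(iv): 16 ≤ 50 ✓
(v): -22 ≥ -37 ✓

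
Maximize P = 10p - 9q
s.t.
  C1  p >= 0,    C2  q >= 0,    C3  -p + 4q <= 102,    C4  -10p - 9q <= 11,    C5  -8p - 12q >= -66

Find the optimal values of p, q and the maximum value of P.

Vertices and P = 10p - 9q:
  (0, 0) → P = 0
  (0, 11/2) → P = -99/2
  (33/4, 0) → P = 165/2

p = 33/4, q = 0, maximum P = 165/2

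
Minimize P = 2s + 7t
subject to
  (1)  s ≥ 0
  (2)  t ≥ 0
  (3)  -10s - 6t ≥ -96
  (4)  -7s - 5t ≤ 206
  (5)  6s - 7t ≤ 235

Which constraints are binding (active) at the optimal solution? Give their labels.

Extreme points and P = 2s + 7t:
  (0, 0) → P = 0
  (0, 16) → P = 112
  (48/5, 0) → P = 96/5

The minimum is at (0, 0). Substituting into each constraint, equality holds for (1) and (2); the remaining constraints have slack.

(1) and (2)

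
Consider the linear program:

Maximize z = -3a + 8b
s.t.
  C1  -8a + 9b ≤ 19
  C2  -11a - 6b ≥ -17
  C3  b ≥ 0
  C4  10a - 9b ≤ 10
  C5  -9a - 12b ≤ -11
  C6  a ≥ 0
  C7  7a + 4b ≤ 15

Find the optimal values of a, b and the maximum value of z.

a = 13/49, b = 115/49, maximum z = 881/49

Vertices and z = -3a + 8b:
  (13/49, 115/49) → z = 881/49
  (0, 19/9) → z = 152/9
  (71/53, 20/53) → z = -1
  (73/67, 20/201) → z = -497/201
  (0, 11/12) → z = 22/3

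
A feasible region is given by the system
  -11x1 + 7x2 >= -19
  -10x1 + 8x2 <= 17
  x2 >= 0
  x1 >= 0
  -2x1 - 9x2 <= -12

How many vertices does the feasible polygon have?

Pairwise boundary intersections that survive every other constraint:
  (271/18, 377/18)
  (255/113, 94/113)
  (0, 17/8)
  (0, 4/3)

4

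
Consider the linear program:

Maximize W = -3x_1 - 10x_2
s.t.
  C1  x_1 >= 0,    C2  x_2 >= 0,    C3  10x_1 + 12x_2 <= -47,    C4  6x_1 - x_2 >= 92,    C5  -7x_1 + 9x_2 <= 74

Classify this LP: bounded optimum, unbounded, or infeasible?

infeasible

The boundaries x_1 = 0 and 6x_1 - x_2 = 92 meet at (0, -92), but that point violates x_2 ≥ 0. Every candidate vertex is excluded by some other constraint, so the feasible region is empty.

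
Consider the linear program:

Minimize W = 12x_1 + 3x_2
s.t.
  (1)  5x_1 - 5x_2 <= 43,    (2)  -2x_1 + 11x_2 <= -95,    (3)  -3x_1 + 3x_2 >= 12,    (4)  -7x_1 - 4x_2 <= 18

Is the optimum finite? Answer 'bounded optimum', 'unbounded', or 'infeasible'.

infeasible

The boundaries -2x_1 + 11x_2 = -95 and -3x_1 + 3x_2 = 12 meet at (-139/9, -103/9), but that point violates -7x_1 - 4x_2 ≤ 18. Every candidate vertex is excluded by some other constraint, so the feasible region is empty.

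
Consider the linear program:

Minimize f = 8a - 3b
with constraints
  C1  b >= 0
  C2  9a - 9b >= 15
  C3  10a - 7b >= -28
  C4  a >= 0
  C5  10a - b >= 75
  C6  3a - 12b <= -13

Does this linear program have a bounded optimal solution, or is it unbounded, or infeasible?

Feasible corners and f = 8a - 3b:
  (220/27, 175/27) → f = 1235/27
  (913/117, 355/117) → f = 6239/117
The feasible region has finitely many vertices and no improving ray; the minimum is 1235/27 at (220/27, 175/27).

bounded optimum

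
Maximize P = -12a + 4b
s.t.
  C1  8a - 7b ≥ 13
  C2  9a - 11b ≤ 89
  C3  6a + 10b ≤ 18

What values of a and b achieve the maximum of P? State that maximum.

a = -96/5, b = -119/5, maximum P = 676/5

Feasible corners and P = -12a + 4b:
  (-96/5, -119/5) → P = 676/5
  (128/61, 33/61) → P = -1404/61
  (272/39, -31/13) → P = -1212/13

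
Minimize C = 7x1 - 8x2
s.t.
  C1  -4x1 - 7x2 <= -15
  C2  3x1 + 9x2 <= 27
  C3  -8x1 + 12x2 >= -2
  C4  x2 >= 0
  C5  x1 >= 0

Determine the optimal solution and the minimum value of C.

x1 = 0, x2 = 3, minimum C = -24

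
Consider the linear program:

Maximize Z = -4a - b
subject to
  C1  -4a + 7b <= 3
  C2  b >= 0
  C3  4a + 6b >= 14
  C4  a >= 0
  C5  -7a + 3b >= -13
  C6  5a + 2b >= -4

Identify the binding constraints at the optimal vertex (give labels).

C1 and C3

Corner points and Z = -4a - b:
  (20/13, 17/13) → Z = -97/13
  (100/37, 73/37) → Z = -473/37
  (20/9, 23/27) → Z = -263/27

The maximum is at (20/13, 17/13). Substituting into each constraint, equality holds for C1 and C3; the remaining constraints have slack.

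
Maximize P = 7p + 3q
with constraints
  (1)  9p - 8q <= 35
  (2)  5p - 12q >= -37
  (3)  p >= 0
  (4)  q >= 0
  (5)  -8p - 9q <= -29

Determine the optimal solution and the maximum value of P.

p = 179/17, q = 127/17, maximum P = 1634/17

Extreme points and P = 7p + 3q:
  (179/17, 127/17) → P = 1634/17
  (35/9, 0) → P = 245/9
  (5/47, 147/47) → P = 476/47
  (29/8, 0) → P = 203/8

The binding constraints are 9p - 8q = 35 and 5p - 12q = -37.
Solving simultaneously gives p = 179/17, q = 127/17.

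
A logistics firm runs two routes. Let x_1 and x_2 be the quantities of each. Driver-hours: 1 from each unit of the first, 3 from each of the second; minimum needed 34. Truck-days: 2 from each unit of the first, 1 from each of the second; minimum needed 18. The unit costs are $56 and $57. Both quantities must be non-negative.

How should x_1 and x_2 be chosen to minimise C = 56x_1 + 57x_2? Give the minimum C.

Feasible corners and C = 56x_1 + 57x_2:
  (0, 18) → C = 1026
  (34, 0) → C = 1904
  (4, 10) → C = 794
The feasible region is unbounded (it extends along (0, 1), (1, 0)), but C strictly increases along every unbounded feasible direction, so there is no improving ray and the minimum is attained at a vertex.

x_1 = 4, x_2 = 10, minimum C = 794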